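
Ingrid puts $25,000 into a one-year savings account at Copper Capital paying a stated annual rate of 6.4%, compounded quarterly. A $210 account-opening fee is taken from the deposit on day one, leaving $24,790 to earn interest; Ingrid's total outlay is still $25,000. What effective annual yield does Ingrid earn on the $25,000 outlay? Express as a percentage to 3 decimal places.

5.660%

Value after one year: 24,790 × (1 + 0.064/4)^4 = 24,790 × 1.065552 = $26,415.05.
Effective yield on the $25,000 outlay: 26,415.05 / 25,000 − 1 = 0.056602 = 5.660%.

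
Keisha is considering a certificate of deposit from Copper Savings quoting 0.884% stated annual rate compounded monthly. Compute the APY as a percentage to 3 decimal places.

0.888%

EAR = (1 + 0.00884/12)^12 − 1.
= (1 + 0.000737)^12 − 1 = 1.008876 − 1 = 0.888%.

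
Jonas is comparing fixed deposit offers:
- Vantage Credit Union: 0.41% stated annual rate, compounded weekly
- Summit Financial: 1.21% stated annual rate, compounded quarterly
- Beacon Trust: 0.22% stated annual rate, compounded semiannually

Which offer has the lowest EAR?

Vantage Credit Union: (1 + 0.0041/52)^52 − 1 = 0.411%
Summit Financial: (1 + 0.0121/4)^4 − 1 = 1.216%
Beacon Trust: (1 + 0.0022/2)^2 − 1 = 0.220%
The lowest effective annual rate is Beacon Trust at 0.220%.

Beacon Trust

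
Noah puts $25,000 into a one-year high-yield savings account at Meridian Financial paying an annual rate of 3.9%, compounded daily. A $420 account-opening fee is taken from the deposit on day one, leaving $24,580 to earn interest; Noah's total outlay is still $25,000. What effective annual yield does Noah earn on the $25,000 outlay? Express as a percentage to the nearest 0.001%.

2.230%

Value after one year: 24,580 × (1 + 0.039/365)^365 = 24,580 × 1.039768 = $25,557.51.
Effective yield on the $25,000 outlay: 25,557.51 / 25,000 − 1 = 0.022300 = 2.230%.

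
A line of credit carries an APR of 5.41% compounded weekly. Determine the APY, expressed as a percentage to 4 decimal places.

EAR = (1 + 0.0541/52)^52 − 1.
= 1.055560 − 1 = 5.5560%.

5.5560%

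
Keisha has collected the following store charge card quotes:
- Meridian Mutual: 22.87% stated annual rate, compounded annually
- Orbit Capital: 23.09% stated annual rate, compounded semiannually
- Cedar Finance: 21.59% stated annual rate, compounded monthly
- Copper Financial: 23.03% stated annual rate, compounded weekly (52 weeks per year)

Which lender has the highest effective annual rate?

Meridian Mutual: compounded annually, EAR = 22.870%
Orbit Capital: (1 + 0.2309/2)^2 − 1 = 24.423%
Cedar Finance: (1 + 0.2159/12)^12 − 1 = 23.860%
Copper Financial: (1 + 0.2303/52)^52 − 1 = 25.834%
The highest effective annual rate is Copper Financial at 25.834%.

Copper Financial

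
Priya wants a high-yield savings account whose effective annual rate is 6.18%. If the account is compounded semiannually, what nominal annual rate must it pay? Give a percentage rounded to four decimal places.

(1 + r/2)^2 − 1 = 0.0618, so 1 + r/2 = 1.0618^(1/2).
r/2 = 0.030437, so r = 0.060874 = 6.0874%.

6.0874%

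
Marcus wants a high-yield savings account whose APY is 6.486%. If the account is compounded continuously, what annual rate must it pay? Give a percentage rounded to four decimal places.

6.2843%

Continuous: nominal r satisfies e^r − 1 = 0.06486.
r = ln(1 + 0.06486) = ln(1.06486) = 0.062843 = 6.2843%.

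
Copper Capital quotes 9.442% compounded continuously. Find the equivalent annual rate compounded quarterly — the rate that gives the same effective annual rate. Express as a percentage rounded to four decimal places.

9.5543%

EAR under continuous compounding: e^0.09442 − 1 = 0.099021.
Solve (1 + r/4)^4 = 1.099021: r/4 = 1.099021^(1/4) − 1 = 0.023886, so r = 0.095543 = 9.5543%.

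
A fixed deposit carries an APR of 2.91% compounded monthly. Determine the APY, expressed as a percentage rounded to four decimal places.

2.9491%

EAR = (1 + 0.0291/12)^12 − 1.
= 1.029491 − 1 = 2.9491%.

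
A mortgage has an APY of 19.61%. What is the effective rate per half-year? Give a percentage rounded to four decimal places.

9.3664%

The per-half-year rate i satisfies (1 + i)^2 = 1 + 0.1961.
i = 1.1961^(1/2) − 1 = 0.0936636 = 9.3664%.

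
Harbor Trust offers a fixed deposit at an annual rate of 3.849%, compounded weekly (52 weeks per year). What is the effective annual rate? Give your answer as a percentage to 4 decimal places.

EAR = (1 + 0.03849/52)^52 − 1.
= 1.039226 − 1 = 3.9226%.

3.9226%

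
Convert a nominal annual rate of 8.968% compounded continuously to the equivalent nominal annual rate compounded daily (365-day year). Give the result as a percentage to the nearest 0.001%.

EAR under continuous compounding: e^0.08968 − 1 = 0.093824.
Solve (1 + r/365)^365 = 1.093824: r/365 = 1.093824^(1/365) − 1 = 0.000246, so r = 0.089691 = 8.969%.

8.969%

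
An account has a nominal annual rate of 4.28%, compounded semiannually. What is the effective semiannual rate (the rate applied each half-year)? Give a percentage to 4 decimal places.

With a nominal annual rate compounded semiannually, the periodic rate is the nominal rate divided by 2.
i = 0.0428 / 2 = 0.0214000 = 2.1400%.

2.1400%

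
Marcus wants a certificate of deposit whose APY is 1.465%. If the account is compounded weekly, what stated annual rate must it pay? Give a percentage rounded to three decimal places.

(1 + r/52)^52 − 1 = 0.01465, so 1 + r/52 = 1.01465^(1/52).
r/52 = 0.000280, so r = 0.014546 = 1.455%.

1.455%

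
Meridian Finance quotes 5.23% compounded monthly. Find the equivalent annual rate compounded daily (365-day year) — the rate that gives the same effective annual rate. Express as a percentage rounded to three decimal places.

5.219%

EAR = (1 + 0.0523/12)^12 − 1 = 0.053572.
Solve (1 + r/365)^365 = 1.053572: r/365 = 1.053572^(1/365) − 1 = 0.000143, so r = 0.052190 = 5.219%.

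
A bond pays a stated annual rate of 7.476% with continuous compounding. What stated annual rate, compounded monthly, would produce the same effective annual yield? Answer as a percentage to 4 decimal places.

EAR under continuous compounding: e^0.07476 − 1 = 0.077625.
Solve (1 + r/12)^12 = 1.077625: r/12 = 1.077625^(1/12) − 1 = 0.006249, so r = 0.074993 = 7.4993%.

7.4993%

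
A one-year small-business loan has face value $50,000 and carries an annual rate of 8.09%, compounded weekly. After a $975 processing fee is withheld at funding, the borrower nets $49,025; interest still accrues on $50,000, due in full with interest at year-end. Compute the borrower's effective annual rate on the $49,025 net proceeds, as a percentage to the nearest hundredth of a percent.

10.58%

Amount owed after one year: 50,000 × (1 + 0.0809/52)^52 = 50,000 × 1.084194 = $54,209.72.
Effective rate on net proceeds: 54,209.72 / 49,025 − 1 = 0.105757 = 10.58%.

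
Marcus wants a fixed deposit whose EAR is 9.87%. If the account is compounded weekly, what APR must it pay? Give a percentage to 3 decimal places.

9.421%

(1 + r/52)^52 − 1 = 0.0987, so 1 + r/52 = 1.0987^(1/52).
r/52 = 0.001812, so r = 0.094213 = 9.421%.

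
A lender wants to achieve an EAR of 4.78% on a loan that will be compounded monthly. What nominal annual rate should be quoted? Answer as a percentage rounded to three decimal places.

(1 + r/12)^12 − 1 = 0.0478, so 1 + r/12 = 1.0478^(1/12).
r/12 = 0.003899, so r = 0.046784 = 4.678%.

4.678%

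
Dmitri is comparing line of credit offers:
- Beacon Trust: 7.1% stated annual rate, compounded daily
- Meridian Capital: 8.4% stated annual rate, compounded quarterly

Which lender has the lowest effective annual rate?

Beacon Trust: (1 + 0.071/365)^365 − 1 = 7.357%
Meridian Capital: (1 + 0.084/4)^4 − 1 = 8.668%
The lowest effective annual rate is Beacon Trust at 7.357%.

Beacon Trust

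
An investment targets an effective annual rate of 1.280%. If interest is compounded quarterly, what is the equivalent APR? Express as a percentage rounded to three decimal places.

(1 + r/4)^4 − 1 = 0.01280, so 1 + r/4 = 1.01280^(1/4).
r/4 = 0.003185, so r = 0.012739 = 1.274%.

1.274%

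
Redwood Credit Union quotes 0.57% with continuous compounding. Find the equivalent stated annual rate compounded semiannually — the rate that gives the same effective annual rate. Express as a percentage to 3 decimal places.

EAR under continuous compounding: e^0.0057 − 1 = 0.005716.
Solve (1 + r/2)^2 = 1.005716: r/2 = 1.005716^(1/2) − 1 = 0.002854, so r = 0.005708 = 0.571%.

0.571%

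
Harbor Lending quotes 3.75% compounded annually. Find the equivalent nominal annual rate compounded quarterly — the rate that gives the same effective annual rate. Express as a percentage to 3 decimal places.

3.698%

Compounded annually, EAR = nominal = 0.037500.
Solve (1 + r/4)^4 = 1.037500: r/4 = 1.037500^(1/4) − 1 = 0.009246, so r = 0.036984 = 3.698%.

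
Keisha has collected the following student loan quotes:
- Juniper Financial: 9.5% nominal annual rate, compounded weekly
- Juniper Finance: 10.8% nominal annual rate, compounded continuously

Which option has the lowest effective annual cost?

Juniper Financial: (1 + 0.095/52)^52 − 1 = 9.956%
Juniper Finance: e^0.108 − 1 = 11.405%
The lowest effective annual rate is Juniper Financial at 9.956%.

Juniper Financial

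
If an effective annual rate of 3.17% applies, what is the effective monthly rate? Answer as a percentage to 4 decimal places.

0.2604%

The per-month rate i satisfies (1 + i)^12 = 1 + 0.0317.
i = 1.0317^(1/12) − 1 = 0.0026040 = 0.2604%.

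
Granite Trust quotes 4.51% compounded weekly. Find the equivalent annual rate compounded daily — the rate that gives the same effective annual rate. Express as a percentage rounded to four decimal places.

EAR = (1 + 0.0451/52)^52 − 1 = 0.046112.
Solve (1 + r/365)^365 = 1.046112: r/365 = 1.046112^(1/365) − 1 = 0.000124, so r = 0.045083 = 4.5083%.

4.5083%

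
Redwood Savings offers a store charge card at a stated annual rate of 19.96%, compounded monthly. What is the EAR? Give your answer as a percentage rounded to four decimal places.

EAR = (1 + 0.1996/12)^12 − 1.
= (1 + 0.016633)^12 − 1 = 1.218911 − 1 = 21.8911%.

21.8911%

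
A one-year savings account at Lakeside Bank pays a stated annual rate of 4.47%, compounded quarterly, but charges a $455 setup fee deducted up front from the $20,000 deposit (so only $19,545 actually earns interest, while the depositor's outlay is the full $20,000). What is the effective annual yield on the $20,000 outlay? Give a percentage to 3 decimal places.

2.167%

Value after one year: 19,545 × (1 + 0.0447/4)^4 = 19,545 × 1.045455 = $20,433.42.
Effective yield on the $20,000 outlay: 20,433.42 / 20,000 − 1 = 0.021671 = 2.167%.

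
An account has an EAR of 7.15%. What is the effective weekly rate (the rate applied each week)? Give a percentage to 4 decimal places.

The per-week rate i satisfies (1 + i)^52 = 1 + 0.0715.
i = 1.0715^(1/52) − 1 = 0.0013290 = 0.1329%.

0.1329%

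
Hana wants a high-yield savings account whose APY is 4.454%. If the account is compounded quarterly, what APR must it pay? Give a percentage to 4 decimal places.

4.3815%

(1 + r/4)^4 − 1 = 0.04454, so 1 + r/4 = 1.04454^(1/4).
r/4 = 0.010954, so r = 0.043815 = 4.3815%.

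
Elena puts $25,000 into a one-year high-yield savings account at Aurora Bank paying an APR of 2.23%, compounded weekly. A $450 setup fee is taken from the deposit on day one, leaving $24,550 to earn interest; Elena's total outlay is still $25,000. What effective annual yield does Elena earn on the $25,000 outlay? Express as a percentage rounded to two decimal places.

0.41%

Value after one year: 24,550 × (1 + 0.0223/52)^52 = 24,550 × 1.022546 = $25,103.49.
Effective yield on the $25,000 outlay: 25,103.49 / 25,000 − 1 = 0.004140 = 0.41%.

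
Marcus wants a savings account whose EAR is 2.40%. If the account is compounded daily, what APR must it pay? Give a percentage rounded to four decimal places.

2.3717%

(1 + r/365)^365 − 1 = 0.0240, so 1 + r/365 = 1.0240^(1/365).
r/365 = 0.000065, so r = 0.023717 = 2.3717%.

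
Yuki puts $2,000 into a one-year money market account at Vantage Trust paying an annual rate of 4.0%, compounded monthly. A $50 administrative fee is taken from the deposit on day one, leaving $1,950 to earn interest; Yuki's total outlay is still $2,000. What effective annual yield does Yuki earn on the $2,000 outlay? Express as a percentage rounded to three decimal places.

1.472%

Value after one year: 1,950 × (1 + 0.040/12)^12 = 1,950 × 1.040742 = $2,029.45.
Effective yield on the $2,000 outlay: 2,029.45 / 2,000 − 1 = 0.014723 = 1.472%.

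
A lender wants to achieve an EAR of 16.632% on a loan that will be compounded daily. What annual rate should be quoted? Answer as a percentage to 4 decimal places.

(1 + r/365)^365 − 1 = 0.16632, so 1 + r/365 = 1.16632^(1/365).
r/365 = 0.000422, so r = 0.153886 = 15.3886%.

15.3886%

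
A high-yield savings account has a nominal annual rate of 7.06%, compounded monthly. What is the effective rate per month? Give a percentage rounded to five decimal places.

0.58833%

With a nominal annual rate compounded monthly, the periodic rate is the nominal rate divided by 12.
i = 0.0706 / 12 = 0.0058833 = 0.58833%.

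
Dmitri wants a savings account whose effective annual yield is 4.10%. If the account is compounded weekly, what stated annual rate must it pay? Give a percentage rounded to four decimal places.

4.0197%

(1 + r/52)^52 − 1 = 0.0410, so 1 + r/52 = 1.0410^(1/52).
r/52 = 0.000773, so r = 0.040197 = 4.0197%.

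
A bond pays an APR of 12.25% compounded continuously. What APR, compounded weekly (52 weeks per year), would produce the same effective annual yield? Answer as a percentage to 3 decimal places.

EAR under continuous compounding: e^0.1225 − 1 = 0.130319.
Solve (1 + r/52)^52 = 1.130319: r/52 = 1.130319^(1/52) − 1 = 0.002359, so r = 0.122644 = 12.264%.

12.264%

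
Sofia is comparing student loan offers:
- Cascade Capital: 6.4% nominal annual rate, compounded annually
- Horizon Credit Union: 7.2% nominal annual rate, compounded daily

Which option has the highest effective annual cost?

Horizon Credit Union

Cascade Capital: compounded annually, EAR = 6.400%
Horizon Credit Union: (1 + 0.072/365)^365 − 1 = 7.465%
The highest effective annual rate is Horizon Credit Union at 7.465%.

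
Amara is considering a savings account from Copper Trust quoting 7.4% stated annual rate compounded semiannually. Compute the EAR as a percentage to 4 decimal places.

EAR = (1 + 0.074/2)^2 − 1.
= (1 + 0.037000)^2 − 1 = 1.075369 − 1 = 7.5369%.

7.5369%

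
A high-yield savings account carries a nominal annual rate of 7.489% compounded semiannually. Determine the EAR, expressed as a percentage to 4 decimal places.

7.6292%

EAR = (1 + 0.07489/2)^2 − 1.
= 1.076292 − 1 = 7.6292%.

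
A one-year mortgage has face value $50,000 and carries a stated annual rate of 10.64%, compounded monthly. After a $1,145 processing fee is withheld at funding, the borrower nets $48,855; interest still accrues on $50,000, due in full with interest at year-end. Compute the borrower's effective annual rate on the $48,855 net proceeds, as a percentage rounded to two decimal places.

Amount owed after one year: 50,000 × (1 + 0.1064/12)^12 = 50,000 × 1.111745 = $55,587.26.
Effective rate on net proceeds: 55,587.26 / 48,855 − 1 = 0.137801 = 13.78%.

13.78%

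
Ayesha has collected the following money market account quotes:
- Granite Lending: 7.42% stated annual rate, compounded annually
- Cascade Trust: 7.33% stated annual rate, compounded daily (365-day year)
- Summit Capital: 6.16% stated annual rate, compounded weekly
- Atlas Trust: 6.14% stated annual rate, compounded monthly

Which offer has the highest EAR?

Granite Lending: compounded annually, EAR = 7.420%
Cascade Trust: (1 + 0.0733/365)^365 − 1 = 7.605%
Summit Capital: (1 + 0.0616/52)^52 − 1 = 6.350%
Atlas Trust: (1 + 0.0614/12)^12 − 1 = 6.316%
The highest effective annual rate is Cascade Trust at 7.605%.

Cascade Trust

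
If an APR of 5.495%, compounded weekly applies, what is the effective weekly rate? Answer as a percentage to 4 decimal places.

With a nominal annual rate compounded weekly, the periodic rate is the nominal rate divided by 52.
i = 0.05495 / 52 = 0.0010567 = 0.1057%.

0.1057%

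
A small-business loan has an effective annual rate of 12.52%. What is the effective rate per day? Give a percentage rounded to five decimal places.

The per-day rate i satisfies (1 + i)^365 = 1 + 0.1252.
i = 1.1252^(1/365) − 1 = 0.0003232 = 0.03232%.

0.03232%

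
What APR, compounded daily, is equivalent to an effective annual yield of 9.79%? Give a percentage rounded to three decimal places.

9.341%

(1 + r/365)^365 − 1 = 0.0979, so 1 + r/365 = 1.0979^(1/365).
r/365 = 0.000256, so r = 0.093411 = 9.341%.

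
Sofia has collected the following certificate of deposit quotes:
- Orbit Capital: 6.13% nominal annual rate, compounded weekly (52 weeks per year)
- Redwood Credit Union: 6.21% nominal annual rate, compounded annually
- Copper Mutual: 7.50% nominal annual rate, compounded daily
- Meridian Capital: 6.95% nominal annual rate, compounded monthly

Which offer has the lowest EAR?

Redwood Credit Union

Orbit Capital: (1 + 0.0613/52)^52 − 1 = 6.318%
Redwood Credit Union: compounded annually, EAR = 6.210%
Copper Mutual: (1 + 0.0750/365)^365 − 1 = 7.788%
Meridian Capital: (1 + 0.0695/12)^12 − 1 = 7.176%
The lowest effective annual rate is Redwood Credit Union at 6.210%.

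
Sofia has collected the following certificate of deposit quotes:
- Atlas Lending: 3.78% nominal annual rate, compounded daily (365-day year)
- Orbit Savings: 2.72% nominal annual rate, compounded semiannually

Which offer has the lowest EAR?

Orbit Savings

Atlas Lending: (1 + 0.0378/365)^365 − 1 = 3.852%
Orbit Savings: (1 + 0.0272/2)^2 − 1 = 2.738%
The lowest effective annual rate is Orbit Savings at 2.738%.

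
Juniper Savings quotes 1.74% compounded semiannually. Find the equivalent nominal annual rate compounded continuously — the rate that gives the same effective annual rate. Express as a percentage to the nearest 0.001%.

1.732%

EAR = (1 + 0.0174/2)^2 − 1 = 0.017476.
Equivalent continuous rate: r = ln(1 + 0.017476) = 0.017325 = 1.732%.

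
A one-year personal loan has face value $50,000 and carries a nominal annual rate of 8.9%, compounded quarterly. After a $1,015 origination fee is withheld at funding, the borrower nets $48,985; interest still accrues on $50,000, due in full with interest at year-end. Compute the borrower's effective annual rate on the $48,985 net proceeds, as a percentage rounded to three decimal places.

Amount owed after one year: 50,000 × (1 + 0.089/4)^4 = 50,000 × 1.092015 = $54,600.73.
Effective rate on net proceeds: 54,600.73 / 48,985 − 1 = 0.114642 = 11.464%.

11.464%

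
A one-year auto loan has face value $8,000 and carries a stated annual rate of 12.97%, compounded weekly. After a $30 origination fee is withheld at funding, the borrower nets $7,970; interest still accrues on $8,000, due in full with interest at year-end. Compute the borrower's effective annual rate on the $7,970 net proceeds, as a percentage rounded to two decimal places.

14.26%

Amount owed after one year: 8,000 × (1 + 0.1297/52)^52 = 8,000 × 1.138303 = $9,106.42.
Effective rate on net proceeds: 9,106.42 / 7,970 − 1 = 0.142588 = 14.26%.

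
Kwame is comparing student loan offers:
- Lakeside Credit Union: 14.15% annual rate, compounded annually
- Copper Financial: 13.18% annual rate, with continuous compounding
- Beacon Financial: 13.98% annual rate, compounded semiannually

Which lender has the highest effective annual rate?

Lakeside Credit Union: compounded annually, EAR = 14.150%
Copper Financial: e^0.1318 − 1 = 14.088%
Beacon Financial: (1 + 0.1398/2)^2 − 1 = 14.469%
The highest effective annual rate is Beacon Financial at 14.469%.

Beacon Financial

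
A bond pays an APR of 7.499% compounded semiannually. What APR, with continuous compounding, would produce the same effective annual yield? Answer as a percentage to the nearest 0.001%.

EAR = (1 + 0.07499/2)^2 − 1 = 0.076396.
Equivalent continuous rate: r = ln(1 + 0.076396) = 0.073618 = 7.362%.

7.362%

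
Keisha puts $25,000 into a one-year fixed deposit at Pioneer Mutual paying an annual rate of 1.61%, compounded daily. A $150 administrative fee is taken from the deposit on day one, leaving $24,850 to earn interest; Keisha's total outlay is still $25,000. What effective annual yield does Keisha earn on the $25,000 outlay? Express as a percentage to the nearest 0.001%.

1.013%

Value after one year: 24,850 × (1 + 0.0161/365)^365 = 24,850 × 1.016230 = $25,253.31.
Effective yield on the $25,000 outlay: 25,253.31 / 25,000 − 1 = 0.010133 = 1.013%.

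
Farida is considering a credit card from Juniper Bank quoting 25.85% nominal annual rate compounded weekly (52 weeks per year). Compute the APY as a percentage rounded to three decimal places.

EAR = (1 + 0.2585/52)^52 − 1.
= 1.294157 − 1 = 29.416%.

29.416%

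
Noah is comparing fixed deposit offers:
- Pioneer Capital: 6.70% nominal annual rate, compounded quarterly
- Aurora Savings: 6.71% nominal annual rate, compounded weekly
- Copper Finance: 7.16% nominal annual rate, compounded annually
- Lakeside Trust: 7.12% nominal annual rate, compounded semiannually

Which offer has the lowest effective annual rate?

Pioneer Capital

Pioneer Capital: (1 + 0.0670/4)^4 − 1 = 6.870%
Aurora Savings: (1 + 0.0671/52)^52 − 1 = 6.936%
Copper Finance: compounded annually, EAR = 7.160%
Lakeside Trust: (1 + 0.0712/2)^2 − 1 = 7.247%
The lowest effective annual rate is Pioneer Capital at 6.870%.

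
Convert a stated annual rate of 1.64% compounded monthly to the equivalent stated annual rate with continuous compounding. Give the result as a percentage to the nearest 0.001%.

1.639%

EAR = (1 + 0.0164/12)^12 − 1 = 0.016524.
Equivalent continuous rate: r = ln(1 + 0.016524) = 0.016389 = 1.639%.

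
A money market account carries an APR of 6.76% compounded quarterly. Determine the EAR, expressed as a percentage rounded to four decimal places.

6.9333%

EAR = (1 + 0.0676/4)^4 − 1.
= 1.069333 − 1 = 6.9333%.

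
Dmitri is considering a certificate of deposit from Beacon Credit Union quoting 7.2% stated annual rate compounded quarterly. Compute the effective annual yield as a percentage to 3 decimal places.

EAR = (1 + 0.072/4)^4 − 1.
= 1.073967 − 1 = 7.397%.

7.397%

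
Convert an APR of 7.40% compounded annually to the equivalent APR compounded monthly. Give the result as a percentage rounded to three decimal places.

7.160%

Compounded annually, EAR = nominal = 0.074000.
Solve (1 + r/12)^12 = 1.074000: r/12 = 1.074000^(1/12) − 1 = 0.005967, so r = 0.071603 = 7.160%.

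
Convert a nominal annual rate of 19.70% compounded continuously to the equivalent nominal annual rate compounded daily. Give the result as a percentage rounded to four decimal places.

19.7053%

EAR under continuous compounding: e^0.1970 − 1 = 0.217744.
Solve (1 + r/365)^365 = 1.217744: r/365 = 1.217744^(1/365) − 1 = 0.000540, so r = 0.197053 = 19.7053%.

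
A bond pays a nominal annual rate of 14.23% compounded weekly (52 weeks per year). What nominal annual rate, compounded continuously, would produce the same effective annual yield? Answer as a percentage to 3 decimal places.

EAR = (1 + 0.1423/52)^52 − 1 = 0.152698.
Equivalent continuous rate: r = ln(1 + 0.152698) = 0.142106 = 14.211%.

14.211%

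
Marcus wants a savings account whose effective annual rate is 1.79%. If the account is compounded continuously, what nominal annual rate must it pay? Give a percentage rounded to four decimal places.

1.7742%

Continuous: nominal r satisfies e^r − 1 = 0.0179.
r = ln(1 + 0.0179) = ln(1.0179) = 0.017742 = 1.7742%.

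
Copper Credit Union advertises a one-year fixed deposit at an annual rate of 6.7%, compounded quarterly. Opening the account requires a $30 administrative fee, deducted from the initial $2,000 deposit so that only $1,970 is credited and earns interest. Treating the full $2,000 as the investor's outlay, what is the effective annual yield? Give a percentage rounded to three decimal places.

Value after one year: 1,970 × (1 + 0.067/4)^4 = 1,970 × 1.068702 = $2,105.34.
Effective yield on the $2,000 outlay: 2,105.34 / 2,000 − 1 = 0.052672 = 5.267%.

5.267%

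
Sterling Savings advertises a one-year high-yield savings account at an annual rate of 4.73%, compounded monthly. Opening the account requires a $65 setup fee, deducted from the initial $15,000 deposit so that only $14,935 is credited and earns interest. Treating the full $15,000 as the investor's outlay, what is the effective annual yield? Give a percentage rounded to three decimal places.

4.380%

Value after one year: 14,935 × (1 + 0.0473/12)^12 = 14,935 × 1.048339 = $15,656.94.
Effective yield on the $15,000 outlay: 15,656.94 / 15,000 − 1 = 0.043796 = 4.380%.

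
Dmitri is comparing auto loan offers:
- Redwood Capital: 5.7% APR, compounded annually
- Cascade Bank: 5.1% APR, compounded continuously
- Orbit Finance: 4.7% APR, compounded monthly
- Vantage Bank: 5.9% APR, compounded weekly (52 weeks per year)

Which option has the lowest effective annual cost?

Redwood Capital: compounded annually, EAR = 5.700%
Cascade Bank: e^0.051 − 1 = 5.232%
Orbit Finance: (1 + 0.047/12)^12 − 1 = 4.803%
Vantage Bank: (1 + 0.059/52)^52 − 1 = 6.074%
The lowest effective annual rate is Orbit Finance at 4.803%.

Orbit Finance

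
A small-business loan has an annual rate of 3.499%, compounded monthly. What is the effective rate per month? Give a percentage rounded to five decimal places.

0.29158%

With a nominal annual rate compounded monthly, the periodic rate is the nominal rate divided by 12.
i = 0.03499 / 12 = 0.0029158 = 0.29158%.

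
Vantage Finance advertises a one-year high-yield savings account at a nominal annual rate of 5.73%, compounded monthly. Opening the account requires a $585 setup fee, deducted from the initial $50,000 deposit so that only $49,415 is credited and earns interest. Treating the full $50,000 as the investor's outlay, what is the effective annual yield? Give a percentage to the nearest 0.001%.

Value after one year: 49,415 × (1 + 0.0573/12)^12 = 49,415 × 1.058829 = $52,322.04.
Effective yield on the $50,000 outlay: 52,322.04 / 50,000 − 1 = 0.046441 = 4.644%.

4.644%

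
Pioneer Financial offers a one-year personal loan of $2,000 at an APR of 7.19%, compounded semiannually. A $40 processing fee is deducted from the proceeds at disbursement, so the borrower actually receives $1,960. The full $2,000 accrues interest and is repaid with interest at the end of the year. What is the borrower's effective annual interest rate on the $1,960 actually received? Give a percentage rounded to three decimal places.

Amount owed after one year: 2,000 × (1 + 0.0719/2)^2 = 2,000 × 1.073192 = $2,146.38.
Effective rate on net proceeds: 2,146.38 / 1,960 − 1 = 0.095094 = 9.509%.

9.509%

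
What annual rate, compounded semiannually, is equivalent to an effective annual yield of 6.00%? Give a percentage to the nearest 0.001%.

(1 + r/2)^2 − 1 = 0.0600, so 1 + r/2 = 1.0600^(1/2).
r/2 = 0.029563, so r = 0.059126 = 5.913%.

5.913%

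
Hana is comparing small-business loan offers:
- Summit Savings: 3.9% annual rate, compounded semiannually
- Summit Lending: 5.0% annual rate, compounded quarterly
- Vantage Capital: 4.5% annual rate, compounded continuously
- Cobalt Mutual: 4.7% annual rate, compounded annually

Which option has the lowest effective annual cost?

Summit Savings: (1 + 0.039/2)^2 − 1 = 3.938%
Summit Lending: (1 + 0.050/4)^4 − 1 = 5.095%
Vantage Capital: e^0.045 − 1 = 4.603%
Cobalt Mutual: compounded annually, EAR = 4.700%
The lowest effective annual rate is Summit Savings at 3.938%.

Summit Savings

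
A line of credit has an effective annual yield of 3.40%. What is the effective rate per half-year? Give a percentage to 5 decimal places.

The per-half-year rate i satisfies (1 + i)^2 = 1 + 0.0340.
i = 1.0340^(1/2) − 1 = 0.0168579 = 1.68579%.

1.68579%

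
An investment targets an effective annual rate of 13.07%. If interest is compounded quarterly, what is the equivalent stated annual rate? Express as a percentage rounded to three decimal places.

12.474%

(1 + r/4)^4 − 1 = 0.1307, so 1 + r/4 = 1.1307^(1/4).
r/4 = 0.031186, so r = 0.124742 = 12.474%.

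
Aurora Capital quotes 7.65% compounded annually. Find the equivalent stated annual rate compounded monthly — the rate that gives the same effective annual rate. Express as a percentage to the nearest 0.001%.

7.394%

Compounded annually, EAR = nominal = 0.076500.
Solve (1 + r/12)^12 = 1.076500: r/12 = 1.076500^(1/12) − 1 = 0.006162, so r = 0.073942 = 7.394%.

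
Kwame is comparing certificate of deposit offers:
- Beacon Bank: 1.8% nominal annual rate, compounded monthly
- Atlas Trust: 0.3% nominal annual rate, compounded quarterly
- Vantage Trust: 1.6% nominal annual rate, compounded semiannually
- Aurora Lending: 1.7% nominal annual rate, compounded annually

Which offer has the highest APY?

Beacon Bank

Beacon Bank: (1 + 0.018/12)^12 − 1 = 1.815%
Atlas Trust: (1 + 0.003/4)^4 − 1 = 0.300%
Vantage Trust: (1 + 0.016/2)^2 − 1 = 1.606%
Aurora Lending: compounded annually, EAR = 1.700%
The highest effective annual rate is Beacon Bank at 1.815%.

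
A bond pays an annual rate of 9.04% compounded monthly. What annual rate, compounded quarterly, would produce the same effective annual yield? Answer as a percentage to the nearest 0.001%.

9.108%

EAR = (1 + 0.0904/12)^12 − 1 = 0.094241.
Solve (1 + r/4)^4 = 1.094241: r/4 = 1.094241^(1/4) − 1 = 0.022771, so r = 0.091083 = 9.108%.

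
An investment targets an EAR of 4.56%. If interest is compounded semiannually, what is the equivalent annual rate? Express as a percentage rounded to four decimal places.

4.5092%

(1 + r/2)^2 − 1 = 0.0456, so 1 + r/2 = 1.0456^(1/2).
r/2 = 0.022546, so r = 0.045092 = 4.5092%.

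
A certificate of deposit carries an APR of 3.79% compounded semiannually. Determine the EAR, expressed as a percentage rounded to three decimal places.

EAR = (1 + 0.0379/2)^2 − 1.
= 1.038259 − 1 = 3.826%.

3.826%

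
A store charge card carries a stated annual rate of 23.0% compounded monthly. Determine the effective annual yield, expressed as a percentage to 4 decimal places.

EAR = (1 + 0.230/12)^12 − 1.
= (1 + 0.019167)^12 − 1 = 1.255864 − 1 = 25.5864%.

25.5864%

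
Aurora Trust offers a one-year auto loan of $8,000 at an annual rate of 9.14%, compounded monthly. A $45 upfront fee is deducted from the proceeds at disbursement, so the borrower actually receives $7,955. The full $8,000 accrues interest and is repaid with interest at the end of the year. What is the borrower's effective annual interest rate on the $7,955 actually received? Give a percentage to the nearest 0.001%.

10.152%

Amount owed after one year: 8,000 × (1 + 0.0914/12)^12 = 8,000 × 1.095328 = $8,762.62.
Effective rate on net proceeds: 8,762.62 / 7,955 − 1 = 0.101524 = 10.152%.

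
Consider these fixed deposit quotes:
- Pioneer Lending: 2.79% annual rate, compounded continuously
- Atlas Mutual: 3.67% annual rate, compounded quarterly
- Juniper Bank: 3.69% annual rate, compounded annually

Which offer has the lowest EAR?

Pioneer Lending

Pioneer Lending: e^0.0279 − 1 = 2.829%
Atlas Mutual: (1 + 0.0367/4)^4 − 1 = 3.721%
Juniper Bank: compounded annually, EAR = 3.690%
The lowest effective annual rate is Pioneer Lending at 2.829%.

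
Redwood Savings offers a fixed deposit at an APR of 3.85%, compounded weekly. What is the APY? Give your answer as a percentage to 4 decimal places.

EAR = (1 + 0.0385/52)^52 − 1.
= (1 + 0.000740)^52 − 1 = 1.039236 − 1 = 3.9236%.

3.9236%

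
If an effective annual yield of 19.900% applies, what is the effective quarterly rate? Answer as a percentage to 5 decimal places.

4.64170%

The per-quarter rate i satisfies (1 + i)^4 = 1 + 0.19900.
i = 1.19900^(1/4) − 1 = 0.0464170 = 4.64170%.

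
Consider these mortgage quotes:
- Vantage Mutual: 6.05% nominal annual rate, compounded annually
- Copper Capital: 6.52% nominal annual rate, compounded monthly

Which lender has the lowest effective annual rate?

Vantage Mutual: compounded annually, EAR = 6.050%
Copper Capital: (1 + 0.0652/12)^12 − 1 = 6.718%
The lowest effective annual rate is Vantage Mutual at 6.050%.

Vantage Mutual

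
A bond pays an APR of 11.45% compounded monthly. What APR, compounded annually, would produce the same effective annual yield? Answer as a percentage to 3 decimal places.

EAR = (1 + 0.1145/12)^12 − 1 = 0.120704.
Compounded annually, the equivalent nominal rate is the EAR itself: 12.070%.

12.070%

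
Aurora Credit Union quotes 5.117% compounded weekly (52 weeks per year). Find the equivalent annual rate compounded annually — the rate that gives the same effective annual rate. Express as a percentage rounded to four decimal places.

EAR = (1 + 0.05117/52)^52 − 1 = 0.052475.
Compounded annually, the equivalent nominal rate is the EAR itself: 5.2475%.

5.2475%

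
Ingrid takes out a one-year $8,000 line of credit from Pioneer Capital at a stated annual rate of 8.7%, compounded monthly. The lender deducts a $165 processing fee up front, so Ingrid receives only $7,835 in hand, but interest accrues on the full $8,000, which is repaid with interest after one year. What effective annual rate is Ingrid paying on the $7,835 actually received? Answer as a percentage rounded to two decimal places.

Amount owed after one year: 8,000 × (1 + 0.087/12)^12 = 8,000 × 1.090554 = $8,724.43.
Effective rate on net proceeds: 8,724.43 / 7,835 − 1 = 0.113521 = 11.35%.

11.35%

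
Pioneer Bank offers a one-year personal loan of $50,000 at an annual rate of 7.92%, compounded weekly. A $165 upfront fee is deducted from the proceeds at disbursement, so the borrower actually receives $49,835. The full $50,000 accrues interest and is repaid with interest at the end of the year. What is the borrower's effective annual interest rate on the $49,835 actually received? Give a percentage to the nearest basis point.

Amount owed after one year: 50,000 × (1 + 0.0792/52)^52 = 50,000 × 1.082356 = $54,117.78.
Effective rate on net proceeds: 54,117.78 / 49,835 − 1 = 0.085939 = 8.59%.

8.59%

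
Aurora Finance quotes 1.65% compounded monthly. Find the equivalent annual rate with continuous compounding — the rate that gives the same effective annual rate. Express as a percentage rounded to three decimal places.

EAR = (1 + 0.0165/12)^12 − 1 = 0.016625.
Equivalent continuous rate: r = ln(1 + 0.016625) = 0.016489 = 1.649%.

1.649%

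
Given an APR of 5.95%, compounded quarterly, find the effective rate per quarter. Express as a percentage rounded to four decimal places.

1.4875%

With a nominal annual rate compounded quarterly, the periodic rate is the nominal rate divided by 4.
i = 0.0595 / 4 = 0.0148750 = 1.4875%.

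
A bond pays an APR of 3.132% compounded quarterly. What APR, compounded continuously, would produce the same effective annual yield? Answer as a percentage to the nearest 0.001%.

3.120%

EAR = (1 + 0.03132/4)^4 − 1 = 0.031690.
Equivalent continuous rate: r = ln(1 + 0.031690) = 0.031198 = 3.120%.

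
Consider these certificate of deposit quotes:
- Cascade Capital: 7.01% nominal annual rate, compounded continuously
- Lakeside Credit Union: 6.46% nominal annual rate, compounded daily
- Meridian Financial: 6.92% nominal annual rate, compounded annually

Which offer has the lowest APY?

Cascade Capital: e^0.0701 − 1 = 7.262%
Lakeside Credit Union: (1 + 0.0646/365)^365 − 1 = 6.673%
Meridian Financial: compounded annually, EAR = 6.920%
The lowest effective annual rate is Lakeside Credit Union at 6.673%.

Lakeside Credit Union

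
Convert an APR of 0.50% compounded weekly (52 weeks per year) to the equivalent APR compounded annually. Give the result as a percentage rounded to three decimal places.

0.501%

EAR = (1 + 0.0050/52)^52 − 1 = 0.005012.
Compounded annually, the equivalent nominal rate is the EAR itself: 0.501%.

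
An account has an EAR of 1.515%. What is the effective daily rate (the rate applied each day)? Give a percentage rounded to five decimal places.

0.00412%

The per-day rate i satisfies (1 + i)^365 = 1 + 0.01515.
i = 1.01515^(1/365) − 1 = 0.0000412 = 0.00412%.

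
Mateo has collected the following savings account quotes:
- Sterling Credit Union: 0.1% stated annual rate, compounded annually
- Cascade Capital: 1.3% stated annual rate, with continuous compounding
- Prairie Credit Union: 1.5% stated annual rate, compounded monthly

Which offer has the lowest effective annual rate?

Sterling Credit Union

Sterling Credit Union: compounded annually, EAR = 0.100%
Cascade Capital: e^0.013 − 1 = 1.308%
Prairie Credit Union: (1 + 0.015/12)^12 − 1 = 1.510%
The lowest effective annual rate is Sterling Credit Union at 0.100%.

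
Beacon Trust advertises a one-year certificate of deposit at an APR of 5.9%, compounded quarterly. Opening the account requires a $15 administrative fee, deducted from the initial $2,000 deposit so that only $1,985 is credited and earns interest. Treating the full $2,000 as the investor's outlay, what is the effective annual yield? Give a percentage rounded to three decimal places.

5.237%

Value after one year: 1,985 × (1 + 0.059/4)^4 = 1,985 × 1.060318 = $2,104.73.
Effective yield on the $2,000 outlay: 2,104.73 / 2,000 − 1 = 0.052366 = 5.237%.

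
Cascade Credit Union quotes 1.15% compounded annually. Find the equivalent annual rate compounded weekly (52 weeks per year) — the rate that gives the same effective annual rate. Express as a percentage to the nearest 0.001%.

1.144%

Compounded annually, EAR = nominal = 0.011500.
Solve (1 + r/52)^52 = 1.011500: r/52 = 1.011500^(1/52) − 1 = 0.000220, so r = 0.011436 = 1.144%.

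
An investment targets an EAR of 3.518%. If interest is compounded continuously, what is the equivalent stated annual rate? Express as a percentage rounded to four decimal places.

3.4575%

Continuous: nominal r satisfies e^r − 1 = 0.03518.
r = ln(1 + 0.03518) = ln(1.03518) = 0.034575 = 3.4575%.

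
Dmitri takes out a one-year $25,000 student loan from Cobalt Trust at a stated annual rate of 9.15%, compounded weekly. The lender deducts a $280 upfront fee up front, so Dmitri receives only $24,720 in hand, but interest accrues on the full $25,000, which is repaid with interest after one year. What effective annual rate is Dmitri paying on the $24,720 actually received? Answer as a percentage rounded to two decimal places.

Amount owed after one year: 25,000 × (1 + 0.0915/52)^52 = 25,000 × 1.095729 = $27,393.22.
Effective rate on net proceeds: 27,393.22 / 24,720 − 1 = 0.108140 = 10.81%.

10.81%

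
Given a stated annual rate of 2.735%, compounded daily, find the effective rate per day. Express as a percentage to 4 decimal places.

0.0075%

With a nominal annual rate compounded daily, the periodic rate is the nominal rate divided by 365.
i = 0.02735 / 365 = 0.0000749 = 0.0075%.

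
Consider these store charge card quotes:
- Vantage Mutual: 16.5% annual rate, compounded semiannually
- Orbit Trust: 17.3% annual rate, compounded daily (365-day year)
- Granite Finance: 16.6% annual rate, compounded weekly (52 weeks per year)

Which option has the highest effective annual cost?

Orbit Trust

Vantage Mutual: (1 + 0.165/2)^2 − 1 = 17.181%
Orbit Trust: (1 + 0.173/365)^365 − 1 = 18.882%
Granite Finance: (1 + 0.166/52)^52 − 1 = 18.026%
The highest effective annual rate is Orbit Trust at 18.882%.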